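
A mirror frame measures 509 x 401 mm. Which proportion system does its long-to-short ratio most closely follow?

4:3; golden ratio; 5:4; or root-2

Ratio = 509 / 401 ≈ 1.269.
Distances: 4:3 1.333 (Δ 0.064); golden ratio 1.618 (Δ 0.349); 5:4 1.250 (Δ 0.019); root-2 1.414 (Δ 0.145).

5:4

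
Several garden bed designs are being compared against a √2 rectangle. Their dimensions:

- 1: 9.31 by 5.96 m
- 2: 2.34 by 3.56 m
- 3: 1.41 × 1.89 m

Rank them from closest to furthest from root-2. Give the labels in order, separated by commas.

3, 2, 1

Ratios: 1 = 9.31 / 5.96 ≈ 1.562; 2 = 3.56 / 2.34 ≈ 1.521; 3 = 1.89 / 1.41 ≈ 1.340.
|Δ from 1.414|: 1 0.148; 2 0.107; 3 0.074.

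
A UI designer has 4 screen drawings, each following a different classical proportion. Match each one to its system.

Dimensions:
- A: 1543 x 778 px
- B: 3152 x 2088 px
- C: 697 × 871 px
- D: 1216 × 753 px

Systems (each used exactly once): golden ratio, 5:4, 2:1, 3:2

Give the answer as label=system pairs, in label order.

A = 1543/778 ≈ 1.983 → 2:1 (2.000)
B = 3152/2088 ≈ 1.510 → 3:2 (1.500)
C = 871/697 ≈ 1.250 → 5:4 (1.250)
D = 1216/753 ≈ 1.615 → golden ratio (1.618)

A=2:1, B=3:2, C=5:4, D=golden ratio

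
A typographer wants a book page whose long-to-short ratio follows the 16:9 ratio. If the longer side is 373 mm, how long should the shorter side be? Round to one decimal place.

16:9 ≈ 1.77778.
Shorter side = 373 ÷ 1.77778 ≈ 209.812 → 209.8 mm.

209.8 mm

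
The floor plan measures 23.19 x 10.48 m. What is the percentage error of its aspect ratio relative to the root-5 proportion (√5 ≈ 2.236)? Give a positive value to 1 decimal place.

1.0%

Ratio = 23.19 / 10.48 ≈ 2.2128.
Ideal root-5 ≈ 2.2361. |2.2128 − 2.2361| / 2.2361 ≈ 1.04% → 1.0%.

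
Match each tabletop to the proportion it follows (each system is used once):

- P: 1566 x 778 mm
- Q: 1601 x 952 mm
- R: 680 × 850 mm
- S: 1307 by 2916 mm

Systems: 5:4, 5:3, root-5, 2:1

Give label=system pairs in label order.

Ratios: P ≈ 2.013; Q ≈ 1.682; R ≈ 1.250; S ≈ 2.231.
Targets: 5:4 ≈ 1.250; 5:3 ≈ 1.667; root-5 ≈ 2.236; 2:1 ≈ 2.000.

P=2:1, Q=5:3, R=5:4, S=root-5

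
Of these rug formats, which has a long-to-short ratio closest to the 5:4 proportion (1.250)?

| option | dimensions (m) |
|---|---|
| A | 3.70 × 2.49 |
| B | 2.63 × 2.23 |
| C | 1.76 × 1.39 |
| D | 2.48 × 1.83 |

Ratios (long/short): A ≈ 1.486; B ≈ 1.179; C ≈ 1.266; D ≈ 1.355.
5:4 ≈ 1.250; option C is nearest (Δ 0.016).

C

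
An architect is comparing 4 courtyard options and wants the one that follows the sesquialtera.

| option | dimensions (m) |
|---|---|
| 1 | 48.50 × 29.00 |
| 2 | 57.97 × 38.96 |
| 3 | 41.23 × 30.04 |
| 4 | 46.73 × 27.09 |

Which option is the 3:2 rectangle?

Target 3:2 ≈ 1.500.
1: 1.672 (Δ0.172)  2: 1.488 (Δ0.012)  3: 1.373 (Δ0.127)  4: 1.725 (Δ0.225)

2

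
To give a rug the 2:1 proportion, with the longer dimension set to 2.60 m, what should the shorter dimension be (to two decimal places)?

1.30 m

2:1 = 2.00000.
Shorter side = 2.60 ÷ 2.00000 ≈ 1.3000 → 1.30 m.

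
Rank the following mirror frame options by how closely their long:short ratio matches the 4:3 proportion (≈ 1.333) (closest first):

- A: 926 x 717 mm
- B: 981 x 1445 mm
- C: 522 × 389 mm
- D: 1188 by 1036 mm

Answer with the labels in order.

C, A, B, D

Ratios: A = 926 / 717 ≈ 1.291; B = 1445 / 981 ≈ 1.473; C = 522 / 389 ≈ 1.342; D = 1188 / 1036 ≈ 1.147.
|Δ from 1.333|: A 0.042; B 0.140; C 0.009; D 0.186.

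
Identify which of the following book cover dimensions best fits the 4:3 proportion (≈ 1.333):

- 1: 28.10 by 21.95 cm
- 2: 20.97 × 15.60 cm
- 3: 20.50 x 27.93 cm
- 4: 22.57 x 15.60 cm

Ratios (long/short): 1 ≈ 1.280; 2 ≈ 1.344; 3 ≈ 1.362; 4 ≈ 1.447.
4:3 ≈ 1.333; option 2 is nearest (Δ 0.011).

2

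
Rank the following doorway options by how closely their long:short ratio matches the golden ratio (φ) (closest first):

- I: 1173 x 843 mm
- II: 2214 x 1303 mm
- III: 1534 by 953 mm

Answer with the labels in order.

Ratios: I = 1173 / 843 ≈ 1.391; II = 2214 / 1303 ≈ 1.699; III = 1534 / 953 ≈ 1.610.
|Δ from 1.618|: I 0.227; II 0.081; III 0.008.

III, II, I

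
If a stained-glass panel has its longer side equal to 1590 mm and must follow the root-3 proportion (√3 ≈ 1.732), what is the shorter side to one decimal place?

918.0 mm

root-3 ≈ 1.73205.
Shorter side = 1590 ÷ 1.73205 ≈ 917.987 → 918.0 mm.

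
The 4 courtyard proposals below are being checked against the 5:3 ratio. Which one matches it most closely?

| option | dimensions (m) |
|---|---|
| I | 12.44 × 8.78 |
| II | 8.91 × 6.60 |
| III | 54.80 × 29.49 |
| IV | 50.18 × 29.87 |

IV

Target 5:3 ≈ 1.667.
I: 1.417 (Δ0.250)  II: 1.350 (Δ0.317)  III: 1.858 (Δ0.191)  IV: 1.680 (Δ0.013)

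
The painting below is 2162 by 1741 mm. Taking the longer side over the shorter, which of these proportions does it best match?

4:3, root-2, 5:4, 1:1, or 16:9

2162/1741 ≈ 1.242. Nearest candidates are 5:4 (1.250, off by 0.008) and 4:3 (1.333, off by 0.091).

5:4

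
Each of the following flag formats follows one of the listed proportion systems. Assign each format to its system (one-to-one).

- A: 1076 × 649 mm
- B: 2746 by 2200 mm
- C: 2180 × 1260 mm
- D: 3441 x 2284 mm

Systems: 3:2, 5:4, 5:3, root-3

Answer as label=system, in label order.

A = 1076/649 ≈ 1.658 → 5:3 (1.667)
B = 2746/2200 ≈ 1.248 → 5:4 (1.250)
C = 2180/1260 ≈ 1.730 → root-3 (1.732)
D = 3441/2284 ≈ 1.507 → 3:2 (1.500)

A=5:3, B=5:4, C=root-3, D=3:2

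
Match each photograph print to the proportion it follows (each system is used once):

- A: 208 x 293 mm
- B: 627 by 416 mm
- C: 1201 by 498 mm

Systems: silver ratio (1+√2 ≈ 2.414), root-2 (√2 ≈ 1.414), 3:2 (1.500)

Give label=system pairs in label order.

Ratios: A ≈ 1.409; B ≈ 1.507; C ≈ 2.412.
Targets: silver ratio ≈ 2.414; root-2 ≈ 1.414; 3:2 ≈ 1.500.

A=root-2, B=3:2, C=silver ratio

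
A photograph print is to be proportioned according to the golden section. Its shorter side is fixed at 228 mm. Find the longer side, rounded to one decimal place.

golden ratio ≈ 1.61803.
Longer side = 228 × 1.61803 ≈ 368.911 → 368.9 mm.

368.9 mm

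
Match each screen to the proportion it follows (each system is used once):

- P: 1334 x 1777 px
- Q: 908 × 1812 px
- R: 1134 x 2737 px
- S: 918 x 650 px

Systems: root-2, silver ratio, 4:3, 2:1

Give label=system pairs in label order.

P=4:3, Q=2:1, R=silver ratio, S=root-2

P = 1777/1334 ≈ 1.332 → 4:3 (1.333)
Q = 1812/908 ≈ 1.996 → 2:1 (2.000)
R = 2737/1134 ≈ 2.414 → silver ratio (2.414)
S = 918/650 ≈ 1.412 → root-2 (1.414)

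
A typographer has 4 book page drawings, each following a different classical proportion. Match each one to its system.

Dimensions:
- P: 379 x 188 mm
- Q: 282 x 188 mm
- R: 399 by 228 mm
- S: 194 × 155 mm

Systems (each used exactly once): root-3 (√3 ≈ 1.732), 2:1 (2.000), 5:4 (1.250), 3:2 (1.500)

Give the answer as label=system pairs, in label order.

P=2:1, Q=3:2, R=root-3, S=5:4

Ratios: P ≈ 2.016; Q ≈ 1.500; R ≈ 1.750; S ≈ 1.252.
Targets: root-3 ≈ 1.732; 2:1 ≈ 2.000; 5:4 ≈ 1.250; 3:2 ≈ 1.500.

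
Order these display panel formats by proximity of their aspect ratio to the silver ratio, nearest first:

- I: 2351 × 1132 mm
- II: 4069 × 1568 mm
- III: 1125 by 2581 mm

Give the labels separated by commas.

III, II, I

Ratios: I = 2351 / 1132 ≈ 2.077; II = 4069 / 1568 ≈ 2.595; III = 2581 / 1125 ≈ 2.294.
|Δ from 2.414|: I 0.337; II 0.181; III 0.120.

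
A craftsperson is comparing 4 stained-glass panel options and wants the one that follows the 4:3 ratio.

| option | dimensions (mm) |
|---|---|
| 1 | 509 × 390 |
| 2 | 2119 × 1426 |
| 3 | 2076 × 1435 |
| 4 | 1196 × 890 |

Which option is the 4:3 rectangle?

Target 4:3 ≈ 1.333.
1: 1.305 (Δ0.028)  2: 1.486 (Δ0.153)  3: 1.447 (Δ0.114)  4: 1.344 (Δ0.011)

4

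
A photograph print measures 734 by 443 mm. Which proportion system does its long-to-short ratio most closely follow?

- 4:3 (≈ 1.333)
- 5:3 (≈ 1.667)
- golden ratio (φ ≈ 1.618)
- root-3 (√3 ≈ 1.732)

Ratio = 734 / 443 ≈ 1.657.
Distances: 4:3 1.333 (Δ 0.324); 5:3 1.667 (Δ 0.010); golden ratio 1.618 (Δ 0.039); root-3 1.732 (Δ 0.075).

5:3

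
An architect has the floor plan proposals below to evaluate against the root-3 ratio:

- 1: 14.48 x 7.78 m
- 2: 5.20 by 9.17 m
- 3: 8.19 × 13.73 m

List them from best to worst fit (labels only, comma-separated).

2, 3, 1

Ratios: 1 = 14.48 / 7.78 ≈ 1.861; 2 = 9.17 / 5.20 ≈ 1.763; 3 = 13.73 / 8.19 ≈ 1.676.
|Δ from 1.732|: 1 0.129; 2 0.031; 3 0.056.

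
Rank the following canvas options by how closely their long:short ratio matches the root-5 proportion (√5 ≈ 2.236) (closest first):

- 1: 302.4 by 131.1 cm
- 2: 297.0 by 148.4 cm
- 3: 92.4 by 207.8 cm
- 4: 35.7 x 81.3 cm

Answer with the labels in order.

1: 302.4/131.1 ≈ 2.307 → |2.307 − 2.236| = 0.071
2: 297.0/148.4 ≈ 2.001 → |2.001 − 2.236| = 0.235
3: 207.8/92.4 ≈ 2.249 → |2.249 − 2.236| = 0.013
4: 81.3/35.7 ≈ 2.277 → |2.277 − 2.236| = 0.041

3, 4, 1, 2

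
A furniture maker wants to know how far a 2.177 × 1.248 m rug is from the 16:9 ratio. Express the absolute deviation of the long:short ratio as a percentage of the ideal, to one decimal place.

Ratio = 2.177 / 1.248 ≈ 1.7444.
Ideal 16:9 ≈ 1.7778. |1.7444 − 1.7778| / 1.7778 ≈ 1.88% → 1.9%.

1.9%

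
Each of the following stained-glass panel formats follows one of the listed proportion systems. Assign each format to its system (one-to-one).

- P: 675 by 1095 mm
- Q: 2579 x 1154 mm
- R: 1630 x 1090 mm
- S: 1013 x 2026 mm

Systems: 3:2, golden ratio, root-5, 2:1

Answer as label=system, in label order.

P=golden ratio, Q=root-5, R=3:2, S=2:1

P = 1095/675 ≈ 1.622 → golden ratio (1.618)
Q = 2579/1154 ≈ 2.235 → root-5 (2.236)
R = 1630/1090 ≈ 1.495 → 3:2 (1.500)
S = 2026/1013 ≈ 2.000 → 2:1 (2.000)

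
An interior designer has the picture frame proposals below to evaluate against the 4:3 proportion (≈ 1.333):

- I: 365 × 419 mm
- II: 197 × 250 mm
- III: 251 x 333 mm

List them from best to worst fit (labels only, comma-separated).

III, II, I

Ratios: I = 419 / 365 ≈ 1.148; II = 250 / 197 ≈ 1.269; III = 333 / 251 ≈ 1.327.
|Δ from 1.333|: I 0.185; II 0.064; III 0.006.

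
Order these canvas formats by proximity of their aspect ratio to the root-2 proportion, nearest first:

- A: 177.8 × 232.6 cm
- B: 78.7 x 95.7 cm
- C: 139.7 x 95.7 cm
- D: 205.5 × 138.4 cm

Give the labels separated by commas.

C, D, A, B

A: 232.6/177.8 ≈ 1.308 → |1.308 − 1.414| = 0.106
B: 95.7/78.7 ≈ 1.216 → |1.216 − 1.414| = 0.198
C: 139.7/95.7 ≈ 1.460 → |1.460 − 1.414| = 0.046
D: 205.5/138.4 ≈ 1.485 → |1.485 − 1.414| = 0.071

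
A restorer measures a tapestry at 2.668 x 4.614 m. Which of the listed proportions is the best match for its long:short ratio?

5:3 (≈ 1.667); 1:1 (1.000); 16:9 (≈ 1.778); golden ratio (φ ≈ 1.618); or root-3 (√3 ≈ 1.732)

root-3

4.614/2.668 ≈ 1.729. Nearest candidates are root-3 (1.732, off by 0.003) and 16:9 (1.778, off by 0.049).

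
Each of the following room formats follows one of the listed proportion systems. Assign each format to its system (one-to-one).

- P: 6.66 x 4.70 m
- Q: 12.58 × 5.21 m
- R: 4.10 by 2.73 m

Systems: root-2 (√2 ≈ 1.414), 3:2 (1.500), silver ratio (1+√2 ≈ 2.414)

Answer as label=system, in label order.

P=root-2, Q=silver ratio, R=3:2

Ratios: P ≈ 1.417; Q ≈ 2.415; R ≈ 1.502.
Targets: root-2 ≈ 1.414; 3:2 ≈ 1.500; silver ratio ≈ 2.414.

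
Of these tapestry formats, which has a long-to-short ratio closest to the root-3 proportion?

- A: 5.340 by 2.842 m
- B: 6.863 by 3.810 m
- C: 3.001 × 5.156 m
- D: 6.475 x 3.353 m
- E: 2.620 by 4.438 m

Ratios (long/short): A ≈ 1.879; B ≈ 1.801; C ≈ 1.718; D ≈ 1.931; E ≈ 1.694.
root-3 ≈ 1.732; option C is nearest (Δ 0.014).

C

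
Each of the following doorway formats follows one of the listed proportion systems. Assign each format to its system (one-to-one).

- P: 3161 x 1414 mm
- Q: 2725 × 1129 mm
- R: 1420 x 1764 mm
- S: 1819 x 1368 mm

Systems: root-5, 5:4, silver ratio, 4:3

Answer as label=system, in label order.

P=root-5, Q=silver ratio, R=5:4, S=4:3

P = 3161/1414 ≈ 2.236 → root-5 (2.236)
Q = 2725/1129 ≈ 2.414 → silver ratio (2.414)
R = 1764/1420 ≈ 1.242 → 5:4 (1.250)
S = 1819/1368 ≈ 1.330 → 4:3 (1.333)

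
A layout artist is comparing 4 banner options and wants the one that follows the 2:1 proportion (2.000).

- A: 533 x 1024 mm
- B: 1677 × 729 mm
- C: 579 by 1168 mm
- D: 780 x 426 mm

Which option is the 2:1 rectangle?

C

Target 2:1 ≈ 2.000.
A: 1.921 (Δ0.079)  B: 2.300 (Δ0.300)  C: 2.017 (Δ0.017)  D: 1.831 (Δ0.169)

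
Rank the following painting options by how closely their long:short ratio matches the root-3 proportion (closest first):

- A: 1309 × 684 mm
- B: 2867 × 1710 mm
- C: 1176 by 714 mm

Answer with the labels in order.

A: 1309/684 ≈ 1.914 → |1.914 − 1.732| = 0.182
B: 2867/1710 ≈ 1.677 → |1.677 − 1.732| = 0.055
C: 1176/714 ≈ 1.647 → |1.647 − 1.732| = 0.085

B, C, A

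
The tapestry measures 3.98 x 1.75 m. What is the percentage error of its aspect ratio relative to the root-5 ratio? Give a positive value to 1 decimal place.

1.7%

Ratio = 3.98 / 1.75 ≈ 2.2743.
Ideal root-5 ≈ 2.2361. |2.2743 − 2.2361| / 2.2361 ≈ 1.71% → 1.7%.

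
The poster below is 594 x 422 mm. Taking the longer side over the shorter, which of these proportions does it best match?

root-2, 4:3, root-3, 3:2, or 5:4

594/422 ≈ 1.408. Nearest candidates are root-2 (1.414, off by 0.006) and 4:3 (1.333, off by 0.075).

root-2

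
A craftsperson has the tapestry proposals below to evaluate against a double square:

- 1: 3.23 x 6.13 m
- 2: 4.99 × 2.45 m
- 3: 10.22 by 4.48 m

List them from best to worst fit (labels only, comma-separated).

Ratios: 1 = 6.13 / 3.23 ≈ 1.898; 2 = 4.99 / 2.45 ≈ 2.037; 3 = 10.22 / 4.48 ≈ 2.281.
|Δ from 2.000|: 1 0.102; 2 0.037; 3 0.281.

2, 1, 3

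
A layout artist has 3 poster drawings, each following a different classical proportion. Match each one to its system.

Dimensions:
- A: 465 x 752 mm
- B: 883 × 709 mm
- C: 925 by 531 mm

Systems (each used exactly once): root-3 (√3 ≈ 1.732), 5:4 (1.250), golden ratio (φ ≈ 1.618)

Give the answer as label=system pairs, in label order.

A=golden ratio, B=5:4, C=root-3

A = 752/465 ≈ 1.617 → golden ratio (1.618)
B = 883/709 ≈ 1.245 → 5:4 (1.250)
C = 925/531 ≈ 1.742 → root-3 (1.732)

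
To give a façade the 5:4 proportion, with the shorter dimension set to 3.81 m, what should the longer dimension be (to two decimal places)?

4.76 m

5:4 = 1.25000.
Longer side = 3.81 × 1.25000 ≈ 4.7625 → 4.76 m.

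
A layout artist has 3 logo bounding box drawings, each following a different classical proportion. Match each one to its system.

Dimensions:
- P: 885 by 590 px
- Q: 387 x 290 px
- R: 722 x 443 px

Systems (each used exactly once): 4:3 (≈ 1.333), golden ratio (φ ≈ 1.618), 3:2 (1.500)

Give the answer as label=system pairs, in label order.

P = 885/590 ≈ 1.500 → 3:2 (1.500)
Q = 387/290 ≈ 1.334 → 4:3 (1.333)
R = 722/443 ≈ 1.630 → golden ratio (1.618)

P=3:2, Q=4:3, R=golden ratio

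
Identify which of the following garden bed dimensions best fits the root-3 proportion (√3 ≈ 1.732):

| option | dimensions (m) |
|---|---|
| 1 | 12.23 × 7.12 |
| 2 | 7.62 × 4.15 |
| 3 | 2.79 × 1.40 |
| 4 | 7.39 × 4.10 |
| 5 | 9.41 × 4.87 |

1

Target root-3 ≈ 1.732.
1: 1.718 (Δ0.014)  2: 1.836 (Δ0.104)  3: 1.993 (Δ0.261)  4: 1.802 (Δ0.070)  5: 1.932 (Δ0.200)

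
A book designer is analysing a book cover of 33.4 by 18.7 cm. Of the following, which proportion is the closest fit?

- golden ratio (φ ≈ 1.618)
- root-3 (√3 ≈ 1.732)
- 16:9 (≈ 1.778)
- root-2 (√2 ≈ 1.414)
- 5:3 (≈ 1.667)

16:9

33.4/18.7 ≈ 1.786. Nearest candidates are 16:9 (1.778, off by 0.008) and root-3 (1.732, off by 0.054).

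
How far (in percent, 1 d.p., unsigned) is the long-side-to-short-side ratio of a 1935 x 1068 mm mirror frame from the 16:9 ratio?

1.9%

Ratio = 1935 / 1068 ≈ 1.8118.
Ideal 16:9 ≈ 1.7778. |1.8118 − 1.7778| / 1.7778 ≈ 1.91% → 1.9%.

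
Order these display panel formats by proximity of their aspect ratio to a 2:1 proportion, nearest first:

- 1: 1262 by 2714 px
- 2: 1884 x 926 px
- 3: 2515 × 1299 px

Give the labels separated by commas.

2, 3, 1

1: 2714/1262 ≈ 2.151 → |2.151 − 2.000| = 0.151
2: 1884/926 ≈ 2.035 → |2.035 − 2.000| = 0.035
3: 2515/1299 ≈ 1.936 → |1.936 − 2.000| = 0.064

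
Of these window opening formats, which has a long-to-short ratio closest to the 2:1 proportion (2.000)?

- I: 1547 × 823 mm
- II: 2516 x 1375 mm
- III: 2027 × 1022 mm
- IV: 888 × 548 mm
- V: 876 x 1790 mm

Target 2:1 ≈ 2.000.
I: 1.880 (Δ0.120)  II: 1.830 (Δ0.170)  III: 1.983 (Δ0.017)  IV: 1.620 (Δ0.380)  V: 2.043 (Δ0.043)

III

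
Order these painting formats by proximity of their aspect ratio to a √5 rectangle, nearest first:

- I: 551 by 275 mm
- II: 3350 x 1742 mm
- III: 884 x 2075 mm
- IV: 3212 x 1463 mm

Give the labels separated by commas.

IV, III, I, II

Ratios: I = 551 / 275 ≈ 2.004; II = 3350 / 1742 ≈ 1.923; III = 2075 / 884 ≈ 2.347; IV = 3212 / 1463 ≈ 2.195.
|Δ from 2.236|: I 0.232; II 0.313; III 0.111; IV 0.041.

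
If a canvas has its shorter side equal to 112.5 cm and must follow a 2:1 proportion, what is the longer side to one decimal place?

2:1 = 2.00000.
Longer side = 112.5 × 2.00000 ≈ 225.000 → 225.0 cm.

225.0 cm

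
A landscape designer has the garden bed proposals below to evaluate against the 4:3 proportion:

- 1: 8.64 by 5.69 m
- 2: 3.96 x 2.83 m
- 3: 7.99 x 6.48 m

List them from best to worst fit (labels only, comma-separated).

2, 3, 1

1: 8.64/5.69 ≈ 1.518 → |1.518 − 1.333| = 0.185
2: 3.96/2.83 ≈ 1.399 → |1.399 − 1.333| = 0.066
3: 7.99/6.48 ≈ 1.233 → |1.233 − 1.333| = 0.100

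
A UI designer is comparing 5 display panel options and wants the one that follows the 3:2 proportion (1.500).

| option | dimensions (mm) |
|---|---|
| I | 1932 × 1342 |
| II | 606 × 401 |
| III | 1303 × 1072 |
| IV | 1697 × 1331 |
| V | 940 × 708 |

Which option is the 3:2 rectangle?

Ratios (long/short): I ≈ 1.440; II ≈ 1.511; III ≈ 1.215; IV ≈ 1.275; V ≈ 1.328.
3:2 ≈ 1.500; option II is nearest (Δ 0.011).

II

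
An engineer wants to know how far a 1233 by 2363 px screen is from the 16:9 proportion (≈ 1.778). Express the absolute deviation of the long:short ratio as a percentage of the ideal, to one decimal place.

Ratio = 2363 / 1233 ≈ 1.9165.
Ideal 16:9 ≈ 1.7778. |1.9165 − 1.7778| / 1.7778 ≈ 7.80% → 7.8%.

7.8%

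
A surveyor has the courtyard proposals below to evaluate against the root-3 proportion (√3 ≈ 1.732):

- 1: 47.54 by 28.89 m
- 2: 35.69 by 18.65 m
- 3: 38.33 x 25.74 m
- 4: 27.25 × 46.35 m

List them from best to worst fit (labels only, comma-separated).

Ratios: 1 = 47.54 / 28.89 ≈ 1.646; 2 = 35.69 / 18.65 ≈ 1.914; 3 = 38.33 / 25.74 ≈ 1.489; 4 = 46.35 / 27.25 ≈ 1.701.
|Δ from 1.732|: 1 0.086; 2 0.182; 3 0.243; 4 0.031.

4, 1, 2, 3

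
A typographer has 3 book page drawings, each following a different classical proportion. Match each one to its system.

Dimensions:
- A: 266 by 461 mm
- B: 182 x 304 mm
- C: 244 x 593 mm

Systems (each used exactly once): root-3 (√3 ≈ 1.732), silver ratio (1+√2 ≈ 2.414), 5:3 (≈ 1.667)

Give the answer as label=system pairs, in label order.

A=root-3, B=5:3, C=silver ratio

Ratios: A ≈ 1.733; B ≈ 1.670; C ≈ 2.430.
Targets: root-3 ≈ 1.732; silver ratio ≈ 2.414; 5:3 ≈ 1.667.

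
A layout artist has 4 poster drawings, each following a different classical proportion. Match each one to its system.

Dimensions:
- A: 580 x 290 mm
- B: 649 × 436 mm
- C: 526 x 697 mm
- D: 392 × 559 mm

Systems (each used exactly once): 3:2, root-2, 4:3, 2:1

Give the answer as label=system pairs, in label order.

A=2:1, B=3:2, C=4:3, D=root-2

Ratios: A ≈ 2.000; B ≈ 1.489; C ≈ 1.325; D ≈ 1.426.
Targets: 3:2 ≈ 1.500; root-2 ≈ 1.414; 4:3 ≈ 1.333; 2:1 ≈ 2.000.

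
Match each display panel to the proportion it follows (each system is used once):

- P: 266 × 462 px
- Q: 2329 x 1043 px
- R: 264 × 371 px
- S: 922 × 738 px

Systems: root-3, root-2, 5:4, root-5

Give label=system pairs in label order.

P=root-3, Q=root-5, R=root-2, S=5:4

Ratios: P ≈ 1.737; Q ≈ 2.233; R ≈ 1.405; S ≈ 1.249.
Targets: root-3 ≈ 1.732; root-2 ≈ 1.414; 5:4 ≈ 1.250; root-5 ≈ 2.236.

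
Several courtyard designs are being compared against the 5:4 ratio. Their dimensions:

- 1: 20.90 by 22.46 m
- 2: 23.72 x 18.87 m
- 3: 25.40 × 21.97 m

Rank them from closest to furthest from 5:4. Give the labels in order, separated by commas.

1: 22.46/20.90 ≈ 1.075 → |1.075 − 1.250| = 0.175
2: 23.72/18.87 ≈ 1.257 → |1.257 − 1.250| = 0.007
3: 25.40/21.97 ≈ 1.156 → |1.156 − 1.250| = 0.094

2, 3, 1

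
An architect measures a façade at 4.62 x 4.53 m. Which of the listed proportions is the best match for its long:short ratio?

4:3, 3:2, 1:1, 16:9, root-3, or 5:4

Ratio = 4.62 / 4.53 ≈ 1.020.
Distances: 4:3 1.333 (Δ 0.313); 3:2 1.500 (Δ 0.480); 1:1 1.000 (Δ 0.020); 16:9 1.778 (Δ 0.758); root-3 1.732 (Δ 0.712); 5:4 1.250 (Δ 0.230).

1:1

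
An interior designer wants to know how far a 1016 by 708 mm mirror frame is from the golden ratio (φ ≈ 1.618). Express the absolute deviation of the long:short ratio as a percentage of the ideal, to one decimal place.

Ratio = 1016 / 708 ≈ 1.4350.
Ideal golden ratio ≈ 1.6180. |1.4350 − 1.6180| / 1.6180 ≈ 11.31% → 11.3%.

11.3%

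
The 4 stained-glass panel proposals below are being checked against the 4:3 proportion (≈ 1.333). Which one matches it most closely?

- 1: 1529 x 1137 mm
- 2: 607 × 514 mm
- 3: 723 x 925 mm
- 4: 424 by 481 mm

Target 4:3 ≈ 1.333.
1: 1.345 (Δ0.012)  2: 1.181 (Δ0.152)  3: 1.279 (Δ0.054)  4: 1.134 (Δ0.199)

1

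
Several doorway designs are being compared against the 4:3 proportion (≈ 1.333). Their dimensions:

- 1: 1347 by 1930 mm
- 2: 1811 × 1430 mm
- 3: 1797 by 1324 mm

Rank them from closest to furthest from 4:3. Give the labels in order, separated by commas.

Ratios: 1 = 1930 / 1347 ≈ 1.433; 2 = 1811 / 1430 ≈ 1.266; 3 = 1797 / 1324 ≈ 1.357.
|Δ from 1.333|: 1 0.100; 2 0.067; 3 0.024.

3, 2, 1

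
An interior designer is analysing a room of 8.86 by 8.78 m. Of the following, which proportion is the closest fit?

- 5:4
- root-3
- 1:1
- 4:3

1:1

8.86/8.78 ≈ 1.009. Nearest candidates are 1:1 (1.000, off by 0.009) and 5:4 (1.250, off by 0.241).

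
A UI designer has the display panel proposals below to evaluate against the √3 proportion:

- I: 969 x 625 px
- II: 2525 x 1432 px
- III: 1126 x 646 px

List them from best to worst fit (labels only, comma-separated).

III, II, I

I: 969/625 ≈ 1.550 → |1.550 − 1.732| = 0.182
II: 2525/1432 ≈ 1.763 → |1.763 − 1.732| = 0.031
III: 1126/646 ≈ 1.743 → |1.743 − 1.732| = 0.011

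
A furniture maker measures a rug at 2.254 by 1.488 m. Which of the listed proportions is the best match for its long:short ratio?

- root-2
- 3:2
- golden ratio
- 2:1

3:2

2.254/1.488 ≈ 1.515. Nearest candidates are 3:2 (1.500, off by 0.015) and root-2 (1.414, off by 0.101).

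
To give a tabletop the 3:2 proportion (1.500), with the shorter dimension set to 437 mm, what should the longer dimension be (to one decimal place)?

655.5 mm

3:2 = 1.50000.
Longer side = 437 × 1.50000 ≈ 655.500 → 655.5 mm.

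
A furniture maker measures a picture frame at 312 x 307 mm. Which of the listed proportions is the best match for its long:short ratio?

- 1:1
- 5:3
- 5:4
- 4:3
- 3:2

1:1

Ratio = 312 / 307 ≈ 1.016.
Distances: 1:1 1.000 (Δ 0.016); 5:3 1.667 (Δ 0.651); 5:4 1.250 (Δ 0.234); 4:3 1.333 (Δ 0.317); 3:2 1.500 (Δ 0.484).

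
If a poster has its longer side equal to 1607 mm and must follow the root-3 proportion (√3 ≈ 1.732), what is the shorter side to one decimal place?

927.8 mm

root-3 ≈ 1.73205.
Shorter side = 1607 ÷ 1.73205 ≈ 927.802 → 927.8 mm.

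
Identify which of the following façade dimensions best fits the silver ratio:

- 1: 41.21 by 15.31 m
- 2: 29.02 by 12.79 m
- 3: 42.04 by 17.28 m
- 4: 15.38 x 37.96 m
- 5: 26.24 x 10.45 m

3

Ratios (long/short): 1 ≈ 2.692; 2 ≈ 2.269; 3 ≈ 2.433; 4 ≈ 2.468; 5 ≈ 2.511.
silver ratio ≈ 2.414; option 3 is nearest (Δ 0.019).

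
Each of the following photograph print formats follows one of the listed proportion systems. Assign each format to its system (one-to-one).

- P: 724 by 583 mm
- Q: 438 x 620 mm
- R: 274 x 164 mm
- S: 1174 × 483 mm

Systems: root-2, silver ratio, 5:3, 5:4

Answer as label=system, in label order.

P=5:4, Q=root-2, R=5:3, S=silver ratio

P = 724/583 ≈ 1.242 → 5:4 (1.250)
Q = 620/438 ≈ 1.416 → root-2 (1.414)
R = 274/164 ≈ 1.671 → 5:3 (1.667)
S = 1174/483 ≈ 2.431 → silver ratio (2.414)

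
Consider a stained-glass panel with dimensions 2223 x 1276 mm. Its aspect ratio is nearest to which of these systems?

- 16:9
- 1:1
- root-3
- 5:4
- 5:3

root-3

Ratio = 2223 / 1276 ≈ 1.742.
Distances: 16:9 1.778 (Δ 0.036); 1:1 1.000 (Δ 0.742); root-3 1.732 (Δ 0.010); 5:4 1.250 (Δ 0.492); 5:3 1.667 (Δ 0.075).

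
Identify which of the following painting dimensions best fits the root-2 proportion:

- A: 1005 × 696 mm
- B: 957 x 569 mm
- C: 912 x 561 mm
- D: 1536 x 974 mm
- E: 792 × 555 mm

E

Target root-2 ≈ 1.414.
A: 1.444 (Δ0.030)  B: 1.682 (Δ0.268)  C: 1.626 (Δ0.212)  D: 1.577 (Δ0.163)  E: 1.427 (Δ0.013)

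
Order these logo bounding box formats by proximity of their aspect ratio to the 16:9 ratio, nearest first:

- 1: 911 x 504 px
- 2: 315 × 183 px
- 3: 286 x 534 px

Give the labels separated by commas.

1: 911/504 ≈ 1.808 → |1.808 − 1.778| = 0.030
2: 315/183 ≈ 1.721 → |1.721 − 1.778| = 0.057
3: 534/286 ≈ 1.867 → |1.867 − 1.778| = 0.089

1, 2, 3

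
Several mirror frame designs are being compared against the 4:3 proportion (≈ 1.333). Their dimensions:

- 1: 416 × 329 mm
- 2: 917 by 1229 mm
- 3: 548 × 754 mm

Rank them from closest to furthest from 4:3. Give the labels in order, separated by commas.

Ratios: 1 = 416 / 329 ≈ 1.264; 2 = 1229 / 917 ≈ 1.340; 3 = 754 / 548 ≈ 1.376.
|Δ from 1.333|: 1 0.069; 2 0.007; 3 0.043.

2, 3, 1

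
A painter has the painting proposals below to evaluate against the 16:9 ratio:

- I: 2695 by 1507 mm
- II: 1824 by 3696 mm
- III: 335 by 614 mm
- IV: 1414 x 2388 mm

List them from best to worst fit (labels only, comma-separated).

I, III, IV, II

Ratios: I = 2695 / 1507 ≈ 1.788; II = 3696 / 1824 ≈ 2.026; III = 614 / 335 ≈ 1.833; IV = 2388 / 1414 ≈ 1.689.
|Δ from 1.778|: I 0.010; II 0.248; III 0.055; IV 0.089.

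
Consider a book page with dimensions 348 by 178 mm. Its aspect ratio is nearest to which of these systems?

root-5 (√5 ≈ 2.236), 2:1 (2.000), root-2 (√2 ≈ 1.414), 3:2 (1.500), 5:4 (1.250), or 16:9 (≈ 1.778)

Ratio = 348 / 178 ≈ 1.955.
Distances: root-5 2.236 (Δ 0.281); 2:1 2.000 (Δ 0.045); root-2 1.414 (Δ 0.541); 3:2 1.500 (Δ 0.455); 5:4 1.250 (Δ 0.705); 16:9 1.778 (Δ 0.177).

2:1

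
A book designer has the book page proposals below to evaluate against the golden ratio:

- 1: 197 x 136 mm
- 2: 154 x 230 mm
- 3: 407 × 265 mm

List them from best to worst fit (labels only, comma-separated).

3, 2, 1

1: 197/136 ≈ 1.449 → |1.449 − 1.618| = 0.169
2: 230/154 ≈ 1.494 → |1.494 − 1.618| = 0.124
3: 407/265 ≈ 1.536 → |1.536 − 1.618| = 0.082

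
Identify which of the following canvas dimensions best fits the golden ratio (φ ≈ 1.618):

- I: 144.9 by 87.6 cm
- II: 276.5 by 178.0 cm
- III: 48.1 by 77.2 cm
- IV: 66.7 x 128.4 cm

III

Target golden ratio ≈ 1.618.
I: 1.654 (Δ0.036)  II: 1.553 (Δ0.065)  III: 1.605 (Δ0.013)  IV: 1.925 (Δ0.307)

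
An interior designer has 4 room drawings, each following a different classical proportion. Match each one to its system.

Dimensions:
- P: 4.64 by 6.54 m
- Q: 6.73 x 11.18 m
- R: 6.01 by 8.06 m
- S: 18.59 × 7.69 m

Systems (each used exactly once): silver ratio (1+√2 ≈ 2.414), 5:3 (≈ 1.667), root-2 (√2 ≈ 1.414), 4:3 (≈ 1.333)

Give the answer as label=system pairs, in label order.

P=root-2, Q=5:3, R=4:3, S=silver ratio

P = 6.54/4.64 ≈ 1.409 → root-2 (1.414)
Q = 11.18/6.73 ≈ 1.661 → 5:3 (1.667)
R = 8.06/6.01 ≈ 1.341 → 4:3 (1.333)
S = 18.59/7.69 ≈ 2.417 → silver ratio (2.414)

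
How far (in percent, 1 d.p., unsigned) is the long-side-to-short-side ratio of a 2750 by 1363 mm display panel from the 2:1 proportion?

0.9%

Ratio = 2750 / 1363 ≈ 2.0176.
Ideal 2:1 = 2.0000. |2.0176 − 2.0000| / 2.0000 ≈ 0.88% → 0.9%.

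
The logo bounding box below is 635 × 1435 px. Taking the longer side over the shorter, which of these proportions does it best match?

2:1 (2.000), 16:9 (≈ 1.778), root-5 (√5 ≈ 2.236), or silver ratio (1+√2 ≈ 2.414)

Ratio = 1435 / 635 ≈ 2.260.
Distances: 2:1 2.000 (Δ 0.260); 16:9 1.778 (Δ 0.482); root-5 2.236 (Δ 0.024); silver ratio 2.414 (Δ 0.154).

root-5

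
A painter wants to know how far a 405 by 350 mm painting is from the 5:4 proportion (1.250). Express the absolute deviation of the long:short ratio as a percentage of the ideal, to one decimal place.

7.4%

Ratio = 405 / 350 ≈ 1.1571.
Ideal 5:4 = 1.2500. |1.1571 − 1.2500| / 1.2500 ≈ 7.43% → 7.4%.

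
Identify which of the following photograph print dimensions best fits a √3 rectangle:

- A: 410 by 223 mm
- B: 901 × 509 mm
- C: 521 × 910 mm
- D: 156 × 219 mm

C

Target root-3 ≈ 1.732.
A: 1.839 (Δ0.107)  B: 1.770 (Δ0.038)  C: 1.747 (Δ0.015)  D: 1.404 (Δ0.328)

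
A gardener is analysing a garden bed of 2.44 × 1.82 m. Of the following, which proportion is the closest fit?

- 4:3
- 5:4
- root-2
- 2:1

Ratio = 2.44 / 1.82 ≈ 1.341.
Distances: 4:3 1.333 (Δ 0.008); 5:4 1.250 (Δ 0.091); root-2 1.414 (Δ 0.073); 2:1 2.000 (Δ 0.659).

4:3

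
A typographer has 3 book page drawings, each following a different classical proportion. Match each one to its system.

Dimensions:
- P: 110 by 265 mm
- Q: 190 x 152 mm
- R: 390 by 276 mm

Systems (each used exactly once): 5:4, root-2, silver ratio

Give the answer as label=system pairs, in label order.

Ratios: P ≈ 2.409; Q ≈ 1.250; R ≈ 1.413.
Targets: 5:4 ≈ 1.250; root-2 ≈ 1.414; silver ratio ≈ 2.414.

P=silver ratio, Q=5:4, R=root-2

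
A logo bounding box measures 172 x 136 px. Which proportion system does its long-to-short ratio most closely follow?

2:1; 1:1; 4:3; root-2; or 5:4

172/136 ≈ 1.265. Nearest candidates are 5:4 (1.250, off by 0.015) and 4:3 (1.333, off by 0.068).

5:4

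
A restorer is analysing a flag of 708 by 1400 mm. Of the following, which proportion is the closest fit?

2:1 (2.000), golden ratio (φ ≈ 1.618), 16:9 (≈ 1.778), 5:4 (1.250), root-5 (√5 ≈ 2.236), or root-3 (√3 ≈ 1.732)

2:1

Ratio = 1400 / 708 ≈ 1.977.
Distances: 2:1 2.000 (Δ 0.023); golden ratio 1.618 (Δ 0.359); 16:9 1.778 (Δ 0.199); 5:4 1.250 (Δ 0.727); root-5 2.236 (Δ 0.259); root-3 1.732 (Δ 0.245).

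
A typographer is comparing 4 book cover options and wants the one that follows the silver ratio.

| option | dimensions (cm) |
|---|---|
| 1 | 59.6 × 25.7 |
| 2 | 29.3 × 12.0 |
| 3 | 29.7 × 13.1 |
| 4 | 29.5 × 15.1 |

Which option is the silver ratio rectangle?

Ratios (long/short): 1 ≈ 2.319; 2 ≈ 2.442; 3 ≈ 2.267; 4 ≈ 1.954.
silver ratio ≈ 2.414; option 2 is nearest (Δ 0.028).

2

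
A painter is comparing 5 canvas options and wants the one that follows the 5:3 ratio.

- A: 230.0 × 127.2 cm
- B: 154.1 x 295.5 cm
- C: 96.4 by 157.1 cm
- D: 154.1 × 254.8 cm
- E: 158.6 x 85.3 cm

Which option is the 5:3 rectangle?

Ratios (long/short): A ≈ 1.808; B ≈ 1.918; C ≈ 1.630; D ≈ 1.653; E ≈ 1.859.
5:3 ≈ 1.667; option D is nearest (Δ 0.014).

D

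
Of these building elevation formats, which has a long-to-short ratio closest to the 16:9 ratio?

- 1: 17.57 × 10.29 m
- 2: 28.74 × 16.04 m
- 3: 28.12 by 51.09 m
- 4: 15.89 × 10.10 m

2

Ratios (long/short): 1 ≈ 1.707; 2 ≈ 1.792; 3 ≈ 1.817; 4 ≈ 1.573.
16:9 ≈ 1.778; option 2 is nearest (Δ 0.014).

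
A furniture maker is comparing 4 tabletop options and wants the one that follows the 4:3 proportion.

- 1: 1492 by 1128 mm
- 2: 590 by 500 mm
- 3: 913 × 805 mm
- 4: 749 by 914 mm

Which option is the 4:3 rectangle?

1

Target 4:3 ≈ 1.333.
1: 1.323 (Δ0.010)  2: 1.180 (Δ0.153)  3: 1.134 (Δ0.199)  4: 1.220 (Δ0.113)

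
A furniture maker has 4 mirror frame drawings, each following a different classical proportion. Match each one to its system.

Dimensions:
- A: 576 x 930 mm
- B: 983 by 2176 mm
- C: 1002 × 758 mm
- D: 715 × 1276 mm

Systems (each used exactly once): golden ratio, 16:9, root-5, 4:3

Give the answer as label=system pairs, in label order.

Ratios: A ≈ 1.615; B ≈ 2.214; C ≈ 1.322; D ≈ 1.785.
Targets: golden ratio ≈ 1.618; 16:9 ≈ 1.778; root-5 ≈ 2.236; 4:3 ≈ 1.333.

A=golden ratio, B=root-5, C=4:3, D=16:9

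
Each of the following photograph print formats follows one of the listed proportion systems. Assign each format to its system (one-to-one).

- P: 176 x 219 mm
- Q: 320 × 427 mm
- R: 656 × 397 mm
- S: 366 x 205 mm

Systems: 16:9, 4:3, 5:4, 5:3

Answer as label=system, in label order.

P = 219/176 ≈ 1.244 → 5:4 (1.250)
Q = 427/320 ≈ 1.334 → 4:3 (1.333)
R = 656/397 ≈ 1.652 → 5:3 (1.667)
S = 366/205 ≈ 1.785 → 16:9 (1.778)

P=5:4, Q=4:3, R=5:3, S=16:9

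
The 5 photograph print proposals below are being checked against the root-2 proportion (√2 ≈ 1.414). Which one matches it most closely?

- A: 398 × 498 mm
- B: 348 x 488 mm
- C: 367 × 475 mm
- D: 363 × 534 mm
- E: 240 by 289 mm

Target root-2 ≈ 1.414.
A: 1.251 (Δ0.163)  B: 1.402 (Δ0.012)  C: 1.294 (Δ0.120)  D: 1.471 (Δ0.057)  E: 1.204 (Δ0.210)

B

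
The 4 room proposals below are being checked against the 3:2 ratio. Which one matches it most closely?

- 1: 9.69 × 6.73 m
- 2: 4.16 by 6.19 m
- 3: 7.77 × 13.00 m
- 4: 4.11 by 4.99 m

2

Target 3:2 ≈ 1.500.
1: 1.440 (Δ0.060)  2: 1.488 (Δ0.012)  3: 1.673 (Δ0.173)  4: 1.214 (Δ0.286)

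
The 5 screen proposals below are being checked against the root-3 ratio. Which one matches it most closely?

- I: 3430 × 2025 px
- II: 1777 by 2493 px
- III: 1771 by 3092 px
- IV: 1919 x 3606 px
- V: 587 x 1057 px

Ratios (long/short): I ≈ 1.694; II ≈ 1.403; III ≈ 1.746; IV ≈ 1.879; V ≈ 1.801.
root-3 ≈ 1.732; option III is nearest (Δ 0.014).

III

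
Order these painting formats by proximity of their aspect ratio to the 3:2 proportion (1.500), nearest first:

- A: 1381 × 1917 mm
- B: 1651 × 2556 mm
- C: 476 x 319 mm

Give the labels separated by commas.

C, B, A

Ratios: A = 1917 / 1381 ≈ 1.388; B = 2556 / 1651 ≈ 1.548; C = 476 / 319 ≈ 1.492.
|Δ from 1.500|: A 0.112; B 0.048; C 0.008.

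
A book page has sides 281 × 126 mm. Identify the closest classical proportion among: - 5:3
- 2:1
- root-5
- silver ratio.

root-5

Ratio = 281 / 126 ≈ 2.230.
Distances: 5:3 1.667 (Δ 0.563); 2:1 2.000 (Δ 0.230); root-5 2.236 (Δ 0.006); silver ratio 2.414 (Δ 0.184).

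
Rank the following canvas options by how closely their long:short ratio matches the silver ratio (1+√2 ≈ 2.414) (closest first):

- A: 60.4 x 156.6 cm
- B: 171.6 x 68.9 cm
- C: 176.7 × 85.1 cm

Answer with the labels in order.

Ratios: A = 156.6 / 60.4 ≈ 2.593; B = 171.6 / 68.9 ≈ 2.491; C = 176.7 / 85.1 ≈ 2.076.
|Δ from 2.414|: A 0.179; B 0.077; C 0.338.

B, A, C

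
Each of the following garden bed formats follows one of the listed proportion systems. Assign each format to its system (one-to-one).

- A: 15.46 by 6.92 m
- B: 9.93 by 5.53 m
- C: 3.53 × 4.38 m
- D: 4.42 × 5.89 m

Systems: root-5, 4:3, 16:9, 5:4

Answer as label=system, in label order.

A = 15.46/6.92 ≈ 2.234 → root-5 (2.236)
B = 9.93/5.53 ≈ 1.796 → 16:9 (1.778)
C = 4.38/3.53 ≈ 1.241 → 5:4 (1.250)
D = 5.89/4.42 ≈ 1.333 → 4:3 (1.333)

A=root-5, B=16:9, C=5:4, D=4:3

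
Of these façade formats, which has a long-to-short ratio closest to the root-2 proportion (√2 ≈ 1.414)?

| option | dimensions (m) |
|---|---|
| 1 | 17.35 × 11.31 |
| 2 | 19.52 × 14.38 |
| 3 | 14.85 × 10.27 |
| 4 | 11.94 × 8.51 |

4

Target root-2 ≈ 1.414.
1: 1.534 (Δ0.120)  2: 1.357 (Δ0.057)  3: 1.446 (Δ0.032)  4: 1.403 (Δ0.011)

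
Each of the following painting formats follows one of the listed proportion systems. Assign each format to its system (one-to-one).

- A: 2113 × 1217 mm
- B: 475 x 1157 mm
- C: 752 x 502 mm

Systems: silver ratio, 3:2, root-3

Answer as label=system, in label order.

A = 2113/1217 ≈ 1.736 → root-3 (1.732)
B = 1157/475 ≈ 2.436 → silver ratio (2.414)
C = 752/502 ≈ 1.498 → 3:2 (1.500)

A=root-3, B=silver ratio, C=3:2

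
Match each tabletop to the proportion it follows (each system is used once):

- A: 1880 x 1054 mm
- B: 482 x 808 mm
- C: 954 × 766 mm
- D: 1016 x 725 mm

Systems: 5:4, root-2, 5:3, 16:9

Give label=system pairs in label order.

A = 1880/1054 ≈ 1.784 → 16:9 (1.778)
B = 808/482 ≈ 1.676 → 5:3 (1.667)
C = 954/766 ≈ 1.245 → 5:4 (1.250)
D = 1016/725 ≈ 1.401 → root-2 (1.414)

A=16:9, B=5:3, C=5:4, D=root-2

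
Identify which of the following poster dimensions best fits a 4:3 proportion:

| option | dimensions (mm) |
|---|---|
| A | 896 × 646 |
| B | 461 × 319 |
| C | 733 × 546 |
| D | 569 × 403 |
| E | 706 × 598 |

Target 4:3 ≈ 1.333.
A: 1.387 (Δ0.054)  B: 1.445 (Δ0.112)  C: 1.342 (Δ0.009)  D: 1.412 (Δ0.079)  E: 1.181 (Δ0.152)

C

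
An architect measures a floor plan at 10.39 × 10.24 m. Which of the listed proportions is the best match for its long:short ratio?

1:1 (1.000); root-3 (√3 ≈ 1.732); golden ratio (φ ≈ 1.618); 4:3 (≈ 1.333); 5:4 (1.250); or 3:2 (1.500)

1:1

Ratio = 10.39 / 10.24 ≈ 1.015.
Distances: 1:1 1.000 (Δ 0.015); root-3 1.732 (Δ 0.717); golden ratio 1.618 (Δ 0.603); 4:3 1.333 (Δ 0.318); 5:4 1.250 (Δ 0.235); 3:2 1.500 (Δ 0.485).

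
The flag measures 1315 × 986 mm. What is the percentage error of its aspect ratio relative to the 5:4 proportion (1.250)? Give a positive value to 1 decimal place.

Ratio = 1315 / 986 ≈ 1.3337.
Ideal 5:4 = 1.2500. |1.3337 − 1.2500| / 1.2500 ≈ 6.70% → 6.7%.

6.7%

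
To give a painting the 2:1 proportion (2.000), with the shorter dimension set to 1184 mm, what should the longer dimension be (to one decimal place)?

2368.0 mm

2:1 = 2.00000.
Longer side = 1184 × 2.00000 ≈ 2368.000 → 2368.0 mm.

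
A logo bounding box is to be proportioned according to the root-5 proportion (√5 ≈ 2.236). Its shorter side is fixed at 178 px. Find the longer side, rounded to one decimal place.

398.0 px

root-5 ≈ 2.23607.
Longer side = 178 × 2.23607 ≈ 398.020 → 398.0 px.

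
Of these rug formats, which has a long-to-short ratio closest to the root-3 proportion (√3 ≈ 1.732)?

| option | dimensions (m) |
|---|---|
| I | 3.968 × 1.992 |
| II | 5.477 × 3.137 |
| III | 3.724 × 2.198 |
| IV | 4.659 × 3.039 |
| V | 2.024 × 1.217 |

Target root-3 ≈ 1.732.
I: 1.992 (Δ0.260)  II: 1.746 (Δ0.014)  III: 1.694 (Δ0.038)  IV: 1.533 (Δ0.199)  V: 1.663 (Δ0.069)

II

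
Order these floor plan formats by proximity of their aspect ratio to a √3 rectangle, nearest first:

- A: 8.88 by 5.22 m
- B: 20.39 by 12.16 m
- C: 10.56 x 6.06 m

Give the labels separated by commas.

A: 8.88/5.22 ≈ 1.701 → |1.701 − 1.732| = 0.031
B: 20.39/12.16 ≈ 1.677 → |1.677 − 1.732| = 0.055
C: 10.56/6.06 ≈ 1.743 → |1.743 − 1.732| = 0.011

C, A, B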